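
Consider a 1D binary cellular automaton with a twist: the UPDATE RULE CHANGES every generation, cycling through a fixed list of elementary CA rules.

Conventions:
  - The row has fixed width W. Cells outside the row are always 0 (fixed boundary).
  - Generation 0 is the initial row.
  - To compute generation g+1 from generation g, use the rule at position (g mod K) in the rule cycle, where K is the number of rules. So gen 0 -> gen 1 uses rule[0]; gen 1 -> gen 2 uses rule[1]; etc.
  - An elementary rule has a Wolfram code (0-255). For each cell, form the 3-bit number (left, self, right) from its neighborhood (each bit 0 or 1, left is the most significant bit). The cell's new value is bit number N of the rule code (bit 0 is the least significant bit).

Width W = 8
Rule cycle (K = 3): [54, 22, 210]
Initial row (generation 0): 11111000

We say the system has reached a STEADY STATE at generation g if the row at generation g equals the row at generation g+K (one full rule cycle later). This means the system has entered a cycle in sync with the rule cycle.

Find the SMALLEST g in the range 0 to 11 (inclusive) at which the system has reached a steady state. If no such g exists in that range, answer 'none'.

Answer: 8

Derivation:
Gen 0: 11111000
Gen 1 (rule 54): 00000100
Gen 2 (rule 22): 00001110
Gen 3 (rule 210): 00010111
Gen 4 (rule 54): 00111000
Gen 5 (rule 22): 01000100
Gen 6 (rule 210): 10101010
Gen 7 (rule 54): 11111111
Gen 8 (rule 22): 00000000
Gen 9 (rule 210): 00000000
Gen 10 (rule 54): 00000000
Gen 11 (rule 22): 00000000
Gen 12 (rule 210): 00000000
Gen 13 (rule 54): 00000000
Gen 14 (rule 22): 00000000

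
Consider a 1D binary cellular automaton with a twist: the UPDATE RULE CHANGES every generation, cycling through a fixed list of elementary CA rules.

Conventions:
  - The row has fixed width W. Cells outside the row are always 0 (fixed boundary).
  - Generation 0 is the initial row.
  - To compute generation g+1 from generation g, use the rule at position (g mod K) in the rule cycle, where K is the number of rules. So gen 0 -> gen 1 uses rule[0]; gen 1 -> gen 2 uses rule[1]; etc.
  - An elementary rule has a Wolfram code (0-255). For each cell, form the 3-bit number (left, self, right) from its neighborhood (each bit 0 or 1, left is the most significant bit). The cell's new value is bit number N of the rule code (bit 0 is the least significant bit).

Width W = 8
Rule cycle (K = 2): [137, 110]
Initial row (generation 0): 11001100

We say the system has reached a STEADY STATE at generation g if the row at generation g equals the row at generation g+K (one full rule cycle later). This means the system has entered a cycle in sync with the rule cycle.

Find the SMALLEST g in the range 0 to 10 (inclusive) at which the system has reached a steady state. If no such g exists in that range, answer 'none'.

Gen 0: 11001100
Gen 1 (rule 137): 10001001
Gen 2 (rule 110): 10011011
Gen 3 (rule 137): 00010010
Gen 4 (rule 110): 00110110
Gen 5 (rule 137): 10100100
Gen 6 (rule 110): 11101100
Gen 7 (rule 137): 11001001
Gen 8 (rule 110): 11011011
Gen 9 (rule 137): 10010010
Gen 10 (rule 110): 10110110
Gen 11 (rule 137): 00100100
Gen 12 (rule 110): 01101100

Answer: none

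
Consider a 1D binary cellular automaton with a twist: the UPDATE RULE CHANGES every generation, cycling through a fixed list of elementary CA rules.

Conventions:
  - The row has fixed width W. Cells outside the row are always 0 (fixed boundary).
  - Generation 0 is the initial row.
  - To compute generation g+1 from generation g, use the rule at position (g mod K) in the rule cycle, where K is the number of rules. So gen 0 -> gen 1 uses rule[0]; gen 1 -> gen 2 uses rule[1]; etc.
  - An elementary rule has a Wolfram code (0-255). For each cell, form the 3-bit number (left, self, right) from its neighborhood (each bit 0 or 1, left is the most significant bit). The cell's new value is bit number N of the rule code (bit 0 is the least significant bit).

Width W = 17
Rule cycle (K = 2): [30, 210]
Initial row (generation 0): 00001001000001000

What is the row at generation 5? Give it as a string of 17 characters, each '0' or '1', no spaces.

Gen 0: 00001001000001000
Gen 1 (rule 30): 00011111100011100
Gen 2 (rule 210): 00101111110101110
Gen 3 (rule 30): 01101000000101001
Gen 4 (rule 210): 10100100001000110
Gen 5 (rule 30): 10111110011101101

Answer: 10111110011101101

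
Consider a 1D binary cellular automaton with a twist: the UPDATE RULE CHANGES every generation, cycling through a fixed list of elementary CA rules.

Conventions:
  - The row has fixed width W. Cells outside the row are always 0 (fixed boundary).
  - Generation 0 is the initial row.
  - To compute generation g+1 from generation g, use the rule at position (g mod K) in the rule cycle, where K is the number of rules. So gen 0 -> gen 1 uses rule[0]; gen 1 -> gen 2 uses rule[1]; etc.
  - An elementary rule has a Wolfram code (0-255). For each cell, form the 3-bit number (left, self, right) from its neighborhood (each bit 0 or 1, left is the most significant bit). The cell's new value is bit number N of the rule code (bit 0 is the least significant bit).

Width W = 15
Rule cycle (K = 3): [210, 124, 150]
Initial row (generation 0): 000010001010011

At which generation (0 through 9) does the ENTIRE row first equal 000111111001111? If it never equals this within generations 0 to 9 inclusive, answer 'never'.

Gen 0: 000010001010011
Gen 1 (rule 210): 000101010001101
Gen 2 (rule 124): 000111111001111
Gen 3 (rule 150): 001011110110110
Gen 4 (rule 210): 010001110010011
Gen 5 (rule 124): 011001011011011
Gen 6 (rule 150): 100111000000000
Gen 7 (rule 210): 011011100000000
Gen 8 (rule 124): 011110110000000
Gen 9 (rule 150): 101100001000000

Answer: 2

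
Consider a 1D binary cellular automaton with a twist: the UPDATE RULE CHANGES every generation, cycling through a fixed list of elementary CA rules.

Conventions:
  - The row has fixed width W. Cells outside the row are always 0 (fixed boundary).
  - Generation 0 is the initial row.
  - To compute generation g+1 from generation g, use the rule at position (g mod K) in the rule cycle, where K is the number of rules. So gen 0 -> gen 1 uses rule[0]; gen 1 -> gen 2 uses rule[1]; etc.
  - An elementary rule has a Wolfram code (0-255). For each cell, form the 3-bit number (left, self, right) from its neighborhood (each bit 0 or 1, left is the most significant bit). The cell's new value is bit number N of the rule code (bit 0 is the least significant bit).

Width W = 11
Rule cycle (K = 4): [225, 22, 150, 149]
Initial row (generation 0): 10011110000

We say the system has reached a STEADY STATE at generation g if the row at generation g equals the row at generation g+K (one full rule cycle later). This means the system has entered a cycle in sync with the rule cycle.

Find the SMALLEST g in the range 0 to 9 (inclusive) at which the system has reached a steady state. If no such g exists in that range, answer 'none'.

Answer: none

Derivation:
Gen 0: 10011110000
Gen 1 (rule 225): 00001110111
Gen 2 (rule 22): 00010000000
Gen 3 (rule 150): 00111000000
Gen 4 (rule 149): 10010111111
Gen 5 (rule 225): 00001011111
Gen 6 (rule 22): 00011000000
Gen 7 (rule 150): 00100100000
Gen 8 (rule 149): 10110111111
Gen 9 (rule 225): 01011011111
Gen 10 (rule 22): 11000000000
Gen 11 (rule 150): 00100000000
Gen 12 (rule 149): 10111111111
Gen 13 (rule 225): 01011111111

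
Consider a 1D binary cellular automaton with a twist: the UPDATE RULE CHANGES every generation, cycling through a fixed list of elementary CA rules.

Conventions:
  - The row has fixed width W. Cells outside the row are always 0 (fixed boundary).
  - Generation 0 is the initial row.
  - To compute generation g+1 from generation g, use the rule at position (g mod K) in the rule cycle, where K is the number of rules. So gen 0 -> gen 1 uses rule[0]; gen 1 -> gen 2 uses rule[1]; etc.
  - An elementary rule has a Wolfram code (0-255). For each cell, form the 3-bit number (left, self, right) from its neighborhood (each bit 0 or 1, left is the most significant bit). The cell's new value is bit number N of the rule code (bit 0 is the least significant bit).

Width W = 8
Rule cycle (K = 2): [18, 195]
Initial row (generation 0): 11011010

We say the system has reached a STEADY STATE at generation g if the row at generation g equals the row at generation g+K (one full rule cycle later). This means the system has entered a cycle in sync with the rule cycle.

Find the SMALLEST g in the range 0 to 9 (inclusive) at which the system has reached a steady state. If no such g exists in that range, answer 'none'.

Gen 0: 11011010
Gen 1 (rule 18): 00000001
Gen 2 (rule 195): 11111110
Gen 3 (rule 18): 00000001
Gen 4 (rule 195): 11111110
Gen 5 (rule 18): 00000001
Gen 6 (rule 195): 11111110
Gen 7 (rule 18): 00000001
Gen 8 (rule 195): 11111110
Gen 9 (rule 18): 00000001
Gen 10 (rule 195): 11111110
Gen 11 (rule 18): 00000001

Answer: 1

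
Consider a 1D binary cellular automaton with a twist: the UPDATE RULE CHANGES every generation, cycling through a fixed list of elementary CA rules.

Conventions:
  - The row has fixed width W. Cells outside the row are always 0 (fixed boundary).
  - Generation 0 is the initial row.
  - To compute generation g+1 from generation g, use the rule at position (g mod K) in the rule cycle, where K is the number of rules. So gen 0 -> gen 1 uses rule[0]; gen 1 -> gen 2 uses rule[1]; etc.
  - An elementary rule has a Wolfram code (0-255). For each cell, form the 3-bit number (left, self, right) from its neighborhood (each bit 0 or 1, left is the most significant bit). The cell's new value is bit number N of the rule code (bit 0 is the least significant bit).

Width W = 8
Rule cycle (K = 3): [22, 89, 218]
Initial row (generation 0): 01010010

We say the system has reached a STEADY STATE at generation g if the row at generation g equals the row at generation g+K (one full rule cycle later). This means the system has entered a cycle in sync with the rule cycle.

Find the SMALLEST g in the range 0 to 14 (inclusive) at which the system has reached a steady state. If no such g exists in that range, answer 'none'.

Gen 0: 01010010
Gen 1 (rule 22): 11011111
Gen 2 (rule 89): 11010001
Gen 3 (rule 218): 11001010
Gen 4 (rule 22): 00111011
Gen 5 (rule 89): 10101011
Gen 6 (rule 218): 00000011
Gen 7 (rule 22): 00000100
Gen 8 (rule 89): 11110011
Gen 9 (rule 218): 11111111
Gen 10 (rule 22): 00000000
Gen 11 (rule 89): 11111111
Gen 12 (rule 218): 11111111
Gen 13 (rule 22): 00000000
Gen 14 (rule 89): 11111111
Gen 15 (rule 218): 11111111
Gen 16 (rule 22): 00000000
Gen 17 (rule 89): 11111111

Answer: 9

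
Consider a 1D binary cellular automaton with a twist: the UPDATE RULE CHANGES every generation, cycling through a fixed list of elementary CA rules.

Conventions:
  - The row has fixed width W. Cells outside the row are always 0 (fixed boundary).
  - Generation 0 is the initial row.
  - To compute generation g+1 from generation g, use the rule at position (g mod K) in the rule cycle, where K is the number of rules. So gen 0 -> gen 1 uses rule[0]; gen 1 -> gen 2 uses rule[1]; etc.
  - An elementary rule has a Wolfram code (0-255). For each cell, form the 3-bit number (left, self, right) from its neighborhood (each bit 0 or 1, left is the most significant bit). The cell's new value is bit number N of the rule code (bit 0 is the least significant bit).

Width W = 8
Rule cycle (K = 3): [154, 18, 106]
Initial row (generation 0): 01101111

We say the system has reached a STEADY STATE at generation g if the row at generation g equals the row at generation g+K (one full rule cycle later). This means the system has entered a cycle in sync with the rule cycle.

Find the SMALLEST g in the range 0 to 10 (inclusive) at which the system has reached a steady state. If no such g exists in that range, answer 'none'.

Answer: 5

Derivation:
Gen 0: 01101111
Gen 1 (rule 154): 11001110
Gen 2 (rule 18): 00110001
Gen 3 (rule 106): 01110010
Gen 4 (rule 154): 11101101
Gen 5 (rule 18): 00000000
Gen 6 (rule 106): 00000000
Gen 7 (rule 154): 00000000
Gen 8 (rule 18): 00000000
Gen 9 (rule 106): 00000000
Gen 10 (rule 154): 00000000
Gen 11 (rule 18): 00000000
Gen 12 (rule 106): 00000000
Gen 13 (rule 154): 00000000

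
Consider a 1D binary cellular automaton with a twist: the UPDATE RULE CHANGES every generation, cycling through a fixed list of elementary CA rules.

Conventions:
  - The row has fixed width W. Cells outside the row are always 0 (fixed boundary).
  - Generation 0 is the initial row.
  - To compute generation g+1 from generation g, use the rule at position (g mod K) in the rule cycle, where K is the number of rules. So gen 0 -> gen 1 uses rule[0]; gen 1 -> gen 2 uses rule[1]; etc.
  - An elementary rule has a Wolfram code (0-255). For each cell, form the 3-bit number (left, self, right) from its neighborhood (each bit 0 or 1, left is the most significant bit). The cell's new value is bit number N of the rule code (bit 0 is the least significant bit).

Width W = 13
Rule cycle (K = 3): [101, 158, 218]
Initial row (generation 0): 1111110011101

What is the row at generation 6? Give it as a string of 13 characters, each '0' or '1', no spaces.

Answer: 0001000000111

Derivation:
Gen 0: 1111110011101
Gen 1 (rule 101): 0000010000111
Gen 2 (rule 158): 0000111001110
Gen 3 (rule 218): 0001111111111
Gen 4 (rule 101): 1100000000001
Gen 5 (rule 158): 1010000000011
Gen 6 (rule 218): 0001000000111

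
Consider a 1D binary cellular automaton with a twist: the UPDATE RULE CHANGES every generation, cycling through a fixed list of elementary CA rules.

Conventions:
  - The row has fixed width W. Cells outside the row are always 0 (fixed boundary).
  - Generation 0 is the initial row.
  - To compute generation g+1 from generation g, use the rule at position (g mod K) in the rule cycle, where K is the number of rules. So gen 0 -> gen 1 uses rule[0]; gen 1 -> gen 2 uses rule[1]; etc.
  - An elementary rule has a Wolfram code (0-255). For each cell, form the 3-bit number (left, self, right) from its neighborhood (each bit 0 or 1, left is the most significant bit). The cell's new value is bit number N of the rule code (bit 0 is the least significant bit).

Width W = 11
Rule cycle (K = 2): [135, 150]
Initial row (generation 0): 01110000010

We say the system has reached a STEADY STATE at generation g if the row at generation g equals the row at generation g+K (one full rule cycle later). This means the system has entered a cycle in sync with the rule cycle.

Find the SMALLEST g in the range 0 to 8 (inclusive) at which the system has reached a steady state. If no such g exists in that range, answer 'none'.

Answer: 6

Derivation:
Gen 0: 01110000010
Gen 1 (rule 135): 10100111110
Gen 2 (rule 150): 10111011101
Gen 3 (rule 135): 10010001001
Gen 4 (rule 150): 11111011111
Gen 5 (rule 135): 01110001110
Gen 6 (rule 150): 10101010101
Gen 7 (rule 135): 10101010101
Gen 8 (rule 150): 10101010101
Gen 9 (rule 135): 10101010101
Gen 10 (rule 150): 10101010101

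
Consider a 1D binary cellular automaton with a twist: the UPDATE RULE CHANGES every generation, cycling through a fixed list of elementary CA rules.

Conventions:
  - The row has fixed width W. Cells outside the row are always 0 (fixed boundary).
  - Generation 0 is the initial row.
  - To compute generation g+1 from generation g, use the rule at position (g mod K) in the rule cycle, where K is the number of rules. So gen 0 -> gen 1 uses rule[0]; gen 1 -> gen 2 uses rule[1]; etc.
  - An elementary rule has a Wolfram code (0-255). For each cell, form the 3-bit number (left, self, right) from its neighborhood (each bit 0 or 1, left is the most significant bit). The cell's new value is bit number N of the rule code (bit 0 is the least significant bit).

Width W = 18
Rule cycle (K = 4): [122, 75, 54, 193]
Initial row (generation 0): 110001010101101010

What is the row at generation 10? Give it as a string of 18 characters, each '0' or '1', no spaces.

Gen 0: 110001010101101010
Gen 1 (rule 122): 111010101011110101
Gen 2 (rule 75): 101000000010010000
Gen 3 (rule 54): 111100000111111000
Gen 4 (rule 193): 011101110011111011
Gen 5 (rule 122): 110111011110001111
Gen 6 (rule 75): 110101010010111001
Gen 7 (rule 54): 001111111111000111
Gen 8 (rule 193): 100111111111010011
Gen 9 (rule 122): 011100000001101111
Gen 10 (rule 75): 110101111111101001

Answer: 110101111111101001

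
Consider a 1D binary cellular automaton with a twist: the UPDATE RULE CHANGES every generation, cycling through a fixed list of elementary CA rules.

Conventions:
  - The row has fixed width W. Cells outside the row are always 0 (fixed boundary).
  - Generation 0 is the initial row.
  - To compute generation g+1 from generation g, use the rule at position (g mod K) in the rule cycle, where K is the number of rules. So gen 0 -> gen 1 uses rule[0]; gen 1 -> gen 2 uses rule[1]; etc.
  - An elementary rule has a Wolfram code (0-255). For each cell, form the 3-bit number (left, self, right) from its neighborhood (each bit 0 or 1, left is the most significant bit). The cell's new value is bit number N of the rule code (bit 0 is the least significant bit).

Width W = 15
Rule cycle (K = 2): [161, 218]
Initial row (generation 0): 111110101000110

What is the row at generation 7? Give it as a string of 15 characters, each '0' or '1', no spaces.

Gen 0: 111110101000110
Gen 1 (rule 161): 011101010010000
Gen 2 (rule 218): 111100001101000
Gen 3 (rule 161): 011001100010011
Gen 4 (rule 218): 111111110101111
Gen 5 (rule 161): 011111101010110
Gen 6 (rule 218): 111111100000111
Gen 7 (rule 161): 011111001110010

Answer: 011111001110010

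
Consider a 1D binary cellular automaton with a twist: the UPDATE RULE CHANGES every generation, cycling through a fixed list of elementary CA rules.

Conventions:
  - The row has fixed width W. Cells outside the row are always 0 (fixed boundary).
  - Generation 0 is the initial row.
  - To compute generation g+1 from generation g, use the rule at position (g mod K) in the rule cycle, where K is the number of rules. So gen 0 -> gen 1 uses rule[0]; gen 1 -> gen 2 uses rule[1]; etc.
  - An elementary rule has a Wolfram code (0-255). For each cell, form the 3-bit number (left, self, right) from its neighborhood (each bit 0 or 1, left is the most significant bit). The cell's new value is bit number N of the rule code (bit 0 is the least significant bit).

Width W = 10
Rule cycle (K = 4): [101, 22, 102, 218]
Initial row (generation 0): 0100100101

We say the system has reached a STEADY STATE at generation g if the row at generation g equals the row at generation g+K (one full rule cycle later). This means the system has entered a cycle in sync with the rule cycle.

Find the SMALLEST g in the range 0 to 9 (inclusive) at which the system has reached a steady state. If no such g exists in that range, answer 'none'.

Answer: none

Derivation:
Gen 0: 0100100101
Gen 1 (rule 101): 0100100111
Gen 2 (rule 22): 1111111000
Gen 3 (rule 102): 0000001000
Gen 4 (rule 218): 0000010100
Gen 5 (rule 101): 1111011101
Gen 6 (rule 22): 0000000001
Gen 7 (rule 102): 0000000011
Gen 8 (rule 218): 0000000111
Gen 9 (rule 101): 1111110001
Gen 10 (rule 22): 0000001011
Gen 11 (rule 102): 0000011101
Gen 12 (rule 218): 0000111100
Gen 13 (rule 101): 1110000101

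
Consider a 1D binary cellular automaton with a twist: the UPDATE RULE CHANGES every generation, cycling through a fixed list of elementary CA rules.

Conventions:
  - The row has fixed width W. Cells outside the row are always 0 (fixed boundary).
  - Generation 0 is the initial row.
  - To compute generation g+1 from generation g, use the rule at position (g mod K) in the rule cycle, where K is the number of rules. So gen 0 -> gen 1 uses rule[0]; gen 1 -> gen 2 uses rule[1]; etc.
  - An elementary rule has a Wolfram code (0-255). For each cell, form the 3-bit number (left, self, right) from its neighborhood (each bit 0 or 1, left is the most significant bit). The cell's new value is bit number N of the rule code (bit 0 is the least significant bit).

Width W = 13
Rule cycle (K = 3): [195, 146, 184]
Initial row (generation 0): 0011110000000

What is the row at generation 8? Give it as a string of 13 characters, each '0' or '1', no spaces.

Answer: 0001101010101

Derivation:
Gen 0: 0011110000000
Gen 1 (rule 195): 1101110111111
Gen 2 (rule 146): 0000100011110
Gen 3 (rule 184): 0000010011101
Gen 4 (rule 195): 1111100101100
Gen 5 (rule 146): 0111011000010
Gen 6 (rule 184): 0110110100001
Gen 7 (rule 195): 1010010001110
Gen 8 (rule 146): 0001101010101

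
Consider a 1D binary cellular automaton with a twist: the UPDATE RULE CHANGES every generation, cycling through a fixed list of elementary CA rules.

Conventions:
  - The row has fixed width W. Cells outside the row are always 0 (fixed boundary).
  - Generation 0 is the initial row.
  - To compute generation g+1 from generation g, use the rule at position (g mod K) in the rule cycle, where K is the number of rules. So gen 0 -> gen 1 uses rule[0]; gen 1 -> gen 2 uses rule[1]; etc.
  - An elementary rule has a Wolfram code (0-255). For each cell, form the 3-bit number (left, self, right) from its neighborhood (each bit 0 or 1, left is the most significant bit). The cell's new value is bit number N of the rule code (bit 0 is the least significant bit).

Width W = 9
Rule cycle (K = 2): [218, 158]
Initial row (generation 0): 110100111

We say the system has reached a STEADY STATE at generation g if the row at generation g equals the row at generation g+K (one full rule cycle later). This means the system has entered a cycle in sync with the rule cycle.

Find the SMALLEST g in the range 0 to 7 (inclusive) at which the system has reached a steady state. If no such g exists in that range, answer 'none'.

Gen 0: 110100111
Gen 1 (rule 218): 110011111
Gen 2 (rule 158): 101111110
Gen 3 (rule 218): 001111111
Gen 4 (rule 158): 011111110
Gen 5 (rule 218): 111111111
Gen 6 (rule 158): 111111110
Gen 7 (rule 218): 111111111
Gen 8 (rule 158): 111111110
Gen 9 (rule 218): 111111111

Answer: 5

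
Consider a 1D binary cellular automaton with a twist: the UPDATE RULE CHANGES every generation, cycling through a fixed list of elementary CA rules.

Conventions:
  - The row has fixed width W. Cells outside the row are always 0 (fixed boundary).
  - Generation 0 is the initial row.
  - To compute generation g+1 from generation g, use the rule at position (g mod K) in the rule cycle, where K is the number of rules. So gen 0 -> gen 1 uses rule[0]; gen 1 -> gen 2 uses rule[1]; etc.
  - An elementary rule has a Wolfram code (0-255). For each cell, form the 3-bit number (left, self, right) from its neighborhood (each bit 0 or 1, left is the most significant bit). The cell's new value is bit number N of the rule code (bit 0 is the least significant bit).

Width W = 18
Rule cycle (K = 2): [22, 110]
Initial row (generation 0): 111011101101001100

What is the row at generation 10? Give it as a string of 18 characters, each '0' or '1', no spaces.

Answer: 001101100000011011

Derivation:
Gen 0: 111011101101001100
Gen 1 (rule 22): 000000000001110010
Gen 2 (rule 110): 000000000011010110
Gen 3 (rule 22): 000000000100010001
Gen 4 (rule 110): 000000001100110011
Gen 5 (rule 22): 000000010011001100
Gen 6 (rule 110): 000000110111011100
Gen 7 (rule 22): 000001000000000010
Gen 8 (rule 110): 000011000000000110
Gen 9 (rule 22): 000100100000001001
Gen 10 (rule 110): 001101100000011011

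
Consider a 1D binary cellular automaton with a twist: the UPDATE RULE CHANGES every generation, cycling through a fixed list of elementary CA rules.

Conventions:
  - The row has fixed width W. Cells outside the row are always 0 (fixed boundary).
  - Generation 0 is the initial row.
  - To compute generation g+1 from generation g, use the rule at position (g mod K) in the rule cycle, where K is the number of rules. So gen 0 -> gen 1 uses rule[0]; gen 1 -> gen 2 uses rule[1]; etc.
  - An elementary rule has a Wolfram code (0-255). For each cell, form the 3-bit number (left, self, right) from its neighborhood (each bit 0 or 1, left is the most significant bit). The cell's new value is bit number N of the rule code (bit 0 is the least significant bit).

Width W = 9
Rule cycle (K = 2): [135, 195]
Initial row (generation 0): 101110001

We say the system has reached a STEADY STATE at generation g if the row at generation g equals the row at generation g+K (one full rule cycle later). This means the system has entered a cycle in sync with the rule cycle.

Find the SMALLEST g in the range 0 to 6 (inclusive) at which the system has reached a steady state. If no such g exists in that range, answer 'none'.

Gen 0: 101110001
Gen 1 (rule 135): 100100111
Gen 2 (rule 195): 001001011
Gen 3 (rule 135): 111011000
Gen 4 (rule 195): 011001011
Gen 5 (rule 135): 100011000
Gen 6 (rule 195): 001101011
Gen 7 (rule 135): 110001000
Gen 8 (rule 195): 010110011

Answer: none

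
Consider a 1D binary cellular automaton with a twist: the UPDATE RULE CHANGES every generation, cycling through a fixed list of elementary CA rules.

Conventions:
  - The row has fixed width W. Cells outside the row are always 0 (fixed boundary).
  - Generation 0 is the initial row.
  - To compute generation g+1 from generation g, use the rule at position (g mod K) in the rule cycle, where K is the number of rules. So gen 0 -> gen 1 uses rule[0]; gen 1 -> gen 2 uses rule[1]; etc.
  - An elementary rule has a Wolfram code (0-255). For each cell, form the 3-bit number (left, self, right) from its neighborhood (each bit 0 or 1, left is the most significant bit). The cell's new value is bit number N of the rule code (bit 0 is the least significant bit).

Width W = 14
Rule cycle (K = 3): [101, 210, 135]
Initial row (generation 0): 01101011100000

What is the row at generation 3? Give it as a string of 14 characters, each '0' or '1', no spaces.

Gen 0: 01101011100000
Gen 1 (rule 101): 00111100101111
Gen 2 (rule 210): 01011111000111
Gen 3 (rule 135): 11001110011010

Answer: 11001110011010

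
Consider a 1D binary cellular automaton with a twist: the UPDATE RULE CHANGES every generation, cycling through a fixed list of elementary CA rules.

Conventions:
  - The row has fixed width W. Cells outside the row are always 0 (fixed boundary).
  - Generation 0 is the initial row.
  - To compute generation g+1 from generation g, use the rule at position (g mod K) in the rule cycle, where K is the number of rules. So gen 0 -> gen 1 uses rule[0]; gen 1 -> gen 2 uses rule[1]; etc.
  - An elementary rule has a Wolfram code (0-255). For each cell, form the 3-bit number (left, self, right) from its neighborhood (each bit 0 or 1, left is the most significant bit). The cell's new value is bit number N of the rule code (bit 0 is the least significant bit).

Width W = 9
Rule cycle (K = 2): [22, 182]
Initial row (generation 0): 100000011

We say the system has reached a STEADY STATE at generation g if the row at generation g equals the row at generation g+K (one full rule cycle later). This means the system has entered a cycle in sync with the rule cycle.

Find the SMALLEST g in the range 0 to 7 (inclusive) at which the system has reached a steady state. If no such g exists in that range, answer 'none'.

Gen 0: 100000011
Gen 1 (rule 22): 110000100
Gen 2 (rule 182): 001001110
Gen 3 (rule 22): 011110001
Gen 4 (rule 182): 101101011
Gen 5 (rule 22): 100001000
Gen 6 (rule 182): 110011100
Gen 7 (rule 22): 001100010
Gen 8 (rule 182): 010010111
Gen 9 (rule 22): 111110000

Answer: none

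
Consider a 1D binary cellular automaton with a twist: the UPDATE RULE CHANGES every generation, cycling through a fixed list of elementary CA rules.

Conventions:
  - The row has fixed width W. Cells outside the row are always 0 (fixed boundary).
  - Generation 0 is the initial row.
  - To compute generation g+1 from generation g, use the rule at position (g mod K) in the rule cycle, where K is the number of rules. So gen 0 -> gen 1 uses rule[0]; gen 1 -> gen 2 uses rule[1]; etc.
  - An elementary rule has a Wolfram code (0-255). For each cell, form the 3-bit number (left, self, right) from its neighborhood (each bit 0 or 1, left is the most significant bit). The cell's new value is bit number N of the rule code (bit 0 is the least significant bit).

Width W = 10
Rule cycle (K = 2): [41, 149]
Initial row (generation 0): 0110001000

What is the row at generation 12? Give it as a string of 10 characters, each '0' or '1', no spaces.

Answer: 0100011000

Derivation:
Gen 0: 0110001000
Gen 1 (rule 41): 0100100011
Gen 2 (rule 149): 0110111000
Gen 3 (rule 41): 0101100011
Gen 4 (rule 149): 0100011000
Gen 5 (rule 41): 0001010011
Gen 6 (rule 149): 1101011000
Gen 7 (rule 41): 1010110011
Gen 8 (rule 149): 1010001000
Gen 9 (rule 41): 0100100011
Gen 10 (rule 149): 0110111000
Gen 11 (rule 41): 0101100011
Gen 12 (rule 149): 0100011000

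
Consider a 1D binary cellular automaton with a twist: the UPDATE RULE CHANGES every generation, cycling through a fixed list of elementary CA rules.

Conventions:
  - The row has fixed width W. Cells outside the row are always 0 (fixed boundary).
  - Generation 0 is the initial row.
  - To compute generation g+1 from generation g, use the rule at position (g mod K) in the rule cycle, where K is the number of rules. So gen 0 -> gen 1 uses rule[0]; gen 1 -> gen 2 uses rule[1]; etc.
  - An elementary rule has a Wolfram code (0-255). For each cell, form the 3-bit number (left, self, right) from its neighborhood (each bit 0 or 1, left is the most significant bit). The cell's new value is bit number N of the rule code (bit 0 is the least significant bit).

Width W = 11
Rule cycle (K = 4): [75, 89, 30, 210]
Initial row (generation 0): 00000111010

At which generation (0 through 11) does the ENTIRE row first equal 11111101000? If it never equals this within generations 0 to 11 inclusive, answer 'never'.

Answer: 1

Derivation:
Gen 0: 00000111010
Gen 1 (rule 75): 11111101000
Gen 2 (rule 89): 10000100111
Gen 3 (rule 30): 11001111100
Gen 4 (rule 210): 01110111110
Gen 5 (rule 75): 11010100010
Gen 6 (rule 89): 11000011001
Gen 7 (rule 30): 10100110111
Gen 8 (rule 210): 00011010011
Gen 9 (rule 75): 11111000111
Gen 10 (rule 89): 10001110101
Gen 11 (rule 30): 11011000101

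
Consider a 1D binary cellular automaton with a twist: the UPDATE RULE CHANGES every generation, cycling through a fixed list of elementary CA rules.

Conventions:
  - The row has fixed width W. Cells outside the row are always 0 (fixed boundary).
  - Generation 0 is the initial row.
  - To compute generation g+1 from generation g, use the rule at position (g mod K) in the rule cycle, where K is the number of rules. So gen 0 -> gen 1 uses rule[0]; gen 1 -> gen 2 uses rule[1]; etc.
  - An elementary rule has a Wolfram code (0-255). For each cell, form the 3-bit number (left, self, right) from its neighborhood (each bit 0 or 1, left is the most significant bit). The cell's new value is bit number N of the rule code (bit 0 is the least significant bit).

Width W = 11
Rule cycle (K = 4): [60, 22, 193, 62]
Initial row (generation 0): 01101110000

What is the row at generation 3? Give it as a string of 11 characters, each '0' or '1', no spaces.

Answer: 01010011101

Derivation:
Gen 0: 01101110000
Gen 1 (rule 60): 01011001000
Gen 2 (rule 22): 11000111100
Gen 3 (rule 193): 01010011101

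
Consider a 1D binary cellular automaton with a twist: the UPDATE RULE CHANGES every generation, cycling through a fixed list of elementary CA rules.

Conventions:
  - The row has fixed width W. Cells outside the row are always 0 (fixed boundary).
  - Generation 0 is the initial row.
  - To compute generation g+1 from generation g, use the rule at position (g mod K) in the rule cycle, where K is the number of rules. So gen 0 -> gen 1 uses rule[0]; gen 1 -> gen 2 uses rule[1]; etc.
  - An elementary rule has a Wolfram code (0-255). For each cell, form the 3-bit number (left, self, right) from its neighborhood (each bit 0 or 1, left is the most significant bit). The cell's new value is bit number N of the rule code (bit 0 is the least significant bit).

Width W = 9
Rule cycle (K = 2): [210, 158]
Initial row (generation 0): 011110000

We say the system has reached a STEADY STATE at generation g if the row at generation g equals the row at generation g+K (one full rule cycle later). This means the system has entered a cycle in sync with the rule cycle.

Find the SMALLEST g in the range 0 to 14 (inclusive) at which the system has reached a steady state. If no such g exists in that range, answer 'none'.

Answer: 8

Derivation:
Gen 0: 011110000
Gen 1 (rule 210): 101111000
Gen 2 (rule 158): 101110100
Gen 3 (rule 210): 000110010
Gen 4 (rule 158): 001101111
Gen 5 (rule 210): 010100111
Gen 6 (rule 158): 110111110
Gen 7 (rule 210): 010011111
Gen 8 (rule 158): 111111110
Gen 9 (rule 210): 011111111
Gen 10 (rule 158): 111111110
Gen 11 (rule 210): 011111111
Gen 12 (rule 158): 111111110
Gen 13 (rule 210): 011111111
Gen 14 (rule 158): 111111110
Gen 15 (rule 210): 011111111
Gen 16 (rule 158): 111111110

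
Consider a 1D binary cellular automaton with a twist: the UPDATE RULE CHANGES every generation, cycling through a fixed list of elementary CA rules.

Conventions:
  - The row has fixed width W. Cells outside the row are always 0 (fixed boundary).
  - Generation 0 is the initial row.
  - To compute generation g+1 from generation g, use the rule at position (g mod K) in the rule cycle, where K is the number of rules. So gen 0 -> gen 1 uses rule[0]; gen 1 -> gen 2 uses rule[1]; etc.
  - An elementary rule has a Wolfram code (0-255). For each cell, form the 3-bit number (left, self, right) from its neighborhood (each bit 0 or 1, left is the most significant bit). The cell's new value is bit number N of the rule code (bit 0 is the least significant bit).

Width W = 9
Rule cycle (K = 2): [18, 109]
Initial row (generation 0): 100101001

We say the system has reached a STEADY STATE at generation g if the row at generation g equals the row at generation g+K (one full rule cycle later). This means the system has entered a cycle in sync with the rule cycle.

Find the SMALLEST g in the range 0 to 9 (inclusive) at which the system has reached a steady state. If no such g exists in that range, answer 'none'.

Answer: 5

Derivation:
Gen 0: 100101001
Gen 1 (rule 18): 011000110
Gen 2 (rule 109): 011010110
Gen 3 (rule 18): 100000001
Gen 4 (rule 109): 101111101
Gen 5 (rule 18): 000000000
Gen 6 (rule 109): 111111111
Gen 7 (rule 18): 000000000
Gen 8 (rule 109): 111111111
Gen 9 (rule 18): 000000000
Gen 10 (rule 109): 111111111
Gen 11 (rule 18): 000000000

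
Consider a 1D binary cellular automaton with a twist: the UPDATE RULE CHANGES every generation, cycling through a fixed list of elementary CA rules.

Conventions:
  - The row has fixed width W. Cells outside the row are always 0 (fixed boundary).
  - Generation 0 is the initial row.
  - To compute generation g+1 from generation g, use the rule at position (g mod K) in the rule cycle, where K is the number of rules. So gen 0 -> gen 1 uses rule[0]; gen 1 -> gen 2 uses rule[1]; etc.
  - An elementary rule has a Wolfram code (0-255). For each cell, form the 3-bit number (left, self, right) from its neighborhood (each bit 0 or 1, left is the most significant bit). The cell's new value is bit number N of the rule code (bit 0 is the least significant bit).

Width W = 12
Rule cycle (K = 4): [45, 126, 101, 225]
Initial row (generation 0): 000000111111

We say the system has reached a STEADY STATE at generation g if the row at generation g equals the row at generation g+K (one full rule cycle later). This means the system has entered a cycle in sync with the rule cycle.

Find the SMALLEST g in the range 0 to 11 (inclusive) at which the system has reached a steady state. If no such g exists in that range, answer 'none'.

Gen 0: 000000111111
Gen 1 (rule 45): 111110100000
Gen 2 (rule 126): 100011110000
Gen 3 (rule 101): 101000010111
Gen 4 (rule 225): 010011001011
Gen 5 (rule 45): 010010001110
Gen 6 (rule 126): 111111011011
Gen 7 (rule 101): 000001101101
Gen 8 (rule 225): 111100110110
Gen 9 (rule 45): 100000101100
Gen 10 (rule 126): 110001111110
Gen 11 (rule 101): 010100000010
Gen 12 (rule 225): 001001111000
Gen 13 (rule 45): 101001000011
Gen 14 (rule 126): 111111100111
Gen 15 (rule 101): 000000100001

Answer: none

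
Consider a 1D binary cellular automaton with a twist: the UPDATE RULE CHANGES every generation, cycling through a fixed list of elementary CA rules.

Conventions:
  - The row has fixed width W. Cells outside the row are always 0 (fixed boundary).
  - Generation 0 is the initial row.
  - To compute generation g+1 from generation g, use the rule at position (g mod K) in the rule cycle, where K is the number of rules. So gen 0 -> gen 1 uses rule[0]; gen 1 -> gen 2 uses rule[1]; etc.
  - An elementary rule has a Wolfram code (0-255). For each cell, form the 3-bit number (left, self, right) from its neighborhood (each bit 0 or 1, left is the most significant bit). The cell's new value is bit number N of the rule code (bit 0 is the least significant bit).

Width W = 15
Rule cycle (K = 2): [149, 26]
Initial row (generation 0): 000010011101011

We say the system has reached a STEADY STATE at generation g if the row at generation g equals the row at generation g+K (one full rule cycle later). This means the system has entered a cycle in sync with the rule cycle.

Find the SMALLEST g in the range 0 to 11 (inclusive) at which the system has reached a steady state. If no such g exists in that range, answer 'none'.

Answer: 10

Derivation:
Gen 0: 000010011101011
Gen 1 (rule 149): 111011001001000
Gen 2 (rule 26): 100010110110100
Gen 3 (rule 149): 111010000000111
Gen 4 (rule 26): 100001000001100
Gen 5 (rule 149): 111101111100011
Gen 6 (rule 26): 100001000010110
Gen 7 (rule 149): 111101111010001
Gen 8 (rule 26): 100001000001010
Gen 9 (rule 149): 111101111101011
Gen 10 (rule 26): 100001000000010
Gen 11 (rule 149): 111101111111011
Gen 12 (rule 26): 100001000000010
Gen 13 (rule 149): 111101111111011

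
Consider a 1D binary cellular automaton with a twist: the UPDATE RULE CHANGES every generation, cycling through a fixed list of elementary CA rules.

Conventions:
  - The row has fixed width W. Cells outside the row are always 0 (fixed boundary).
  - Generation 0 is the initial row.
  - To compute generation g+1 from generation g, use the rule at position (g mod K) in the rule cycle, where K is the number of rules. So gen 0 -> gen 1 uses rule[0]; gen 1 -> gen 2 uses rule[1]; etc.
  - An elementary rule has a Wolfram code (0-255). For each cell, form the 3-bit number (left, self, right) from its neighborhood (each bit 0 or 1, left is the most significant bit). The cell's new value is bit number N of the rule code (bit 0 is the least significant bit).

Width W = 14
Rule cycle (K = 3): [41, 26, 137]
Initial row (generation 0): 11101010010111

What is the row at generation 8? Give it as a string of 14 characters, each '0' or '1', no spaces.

Answer: 01010111010000

Derivation:
Gen 0: 11101010010111
Gen 1 (rule 41): 10010100001100
Gen 2 (rule 26): 01100010011010
Gen 3 (rule 137): 01001000010000
Gen 4 (rule 41): 00000011000111
Gen 5 (rule 26): 00000110101100
Gen 6 (rule 137): 11110100001001
Gen 7 (rule 41): 10001001100000
Gen 8 (rule 26): 01010111010000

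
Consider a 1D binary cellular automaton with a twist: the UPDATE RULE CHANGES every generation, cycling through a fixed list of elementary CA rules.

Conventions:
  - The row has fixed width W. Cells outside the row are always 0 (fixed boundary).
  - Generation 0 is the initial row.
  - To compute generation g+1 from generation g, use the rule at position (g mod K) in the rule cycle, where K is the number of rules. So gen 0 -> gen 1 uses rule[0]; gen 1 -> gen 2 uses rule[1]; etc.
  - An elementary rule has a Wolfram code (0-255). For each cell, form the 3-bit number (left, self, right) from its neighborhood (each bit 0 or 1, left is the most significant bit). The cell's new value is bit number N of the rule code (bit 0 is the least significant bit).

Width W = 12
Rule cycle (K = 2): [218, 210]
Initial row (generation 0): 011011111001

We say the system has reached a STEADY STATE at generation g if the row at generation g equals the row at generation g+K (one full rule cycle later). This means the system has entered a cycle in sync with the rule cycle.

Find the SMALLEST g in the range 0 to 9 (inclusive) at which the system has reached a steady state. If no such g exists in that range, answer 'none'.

Answer: 3

Derivation:
Gen 0: 011011111001
Gen 1 (rule 218): 111011111110
Gen 2 (rule 210): 011001111111
Gen 3 (rule 218): 111111111111
Gen 4 (rule 210): 011111111111
Gen 5 (rule 218): 111111111111
Gen 6 (rule 210): 011111111111
Gen 7 (rule 218): 111111111111
Gen 8 (rule 210): 011111111111
Gen 9 (rule 218): 111111111111
Gen 10 (rule 210): 011111111111
Gen 11 (rule 218): 111111111111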